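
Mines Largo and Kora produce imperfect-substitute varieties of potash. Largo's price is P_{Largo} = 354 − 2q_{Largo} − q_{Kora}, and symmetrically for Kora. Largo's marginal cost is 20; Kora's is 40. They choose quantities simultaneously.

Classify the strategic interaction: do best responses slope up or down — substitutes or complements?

Mine Largo's profit: π = q_{Largo}(354 − 2q_{Largo} − q_{Kora}) − 20q_{Largo}.
∂π/∂q_{Largo} = 334 − 4q_{Largo} − q_{Kora} = 0 ⇒ q_{Largo} = 83.5 − 0.25q_{Kora}.
The best-response slope dq_{Largo}/dq_{Kora} = −0.25 < 0: the reaction function is downward-sloping, so the choices are strategic substitutes.

strategic substitutes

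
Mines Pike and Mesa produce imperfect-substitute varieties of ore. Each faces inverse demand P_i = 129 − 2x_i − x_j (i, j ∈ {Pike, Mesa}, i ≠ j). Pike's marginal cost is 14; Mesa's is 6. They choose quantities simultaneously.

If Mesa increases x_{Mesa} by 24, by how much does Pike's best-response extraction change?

Mine Pike's profit: π = x_{Pike}(129 − 2x_{Pike} − x_{Mesa}) − 14x_{Pike}.
∂π/∂x_{Pike} = 115 − 4x_{Pike} − x_{Mesa} = 0 ⇒ x_{Pike} = 28.75 − 0.25x_{Mesa}.
The reaction-function slope is −0.25, so a 24-unit rise in x_{Mesa} moves x_{Pike} by −0.25 × 24 = −6. Pike's best response falls — the actions are strategic substitutes.

-6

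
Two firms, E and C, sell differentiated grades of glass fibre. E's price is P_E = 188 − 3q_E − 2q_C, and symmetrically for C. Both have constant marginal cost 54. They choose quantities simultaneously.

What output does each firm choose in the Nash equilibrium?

Firm E's profit: π = q_E(188 − 3q_E − 2q_C) − 54q_E.
∂π/∂q_E = 134 − 6q_E − 2q_C = 0 ⇒ q_E = 67/3 − (1/3)q_C.
By symmetry q_C = q_E; substituting into the reaction function, (4/3)q_E = 67/3 and q_E = 16.75.

16.75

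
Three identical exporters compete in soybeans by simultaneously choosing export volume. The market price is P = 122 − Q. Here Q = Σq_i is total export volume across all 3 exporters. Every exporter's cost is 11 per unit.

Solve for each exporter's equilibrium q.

27.75

A representative exporter's profit is π_i = q_i(122 − Q) − 11q_i, with Q = q_i + Σ_{j≠i} q_j.
First-order condition: 111 − 2q_i − Σ_{j≠i} q_j = 0.
Imposing symmetry (q_j = q for all j) turns Σ_{j≠i} q_j into 2q, so 111 = 4q and q = 27.75.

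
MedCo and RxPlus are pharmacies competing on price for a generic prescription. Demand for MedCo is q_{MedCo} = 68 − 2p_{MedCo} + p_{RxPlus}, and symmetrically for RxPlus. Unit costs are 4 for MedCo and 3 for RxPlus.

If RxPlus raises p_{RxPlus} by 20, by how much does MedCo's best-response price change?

MedCo's profit: π = (p_{MedCo} − 4)(68 − 2p_{MedCo} + p_{RxPlus}).
∂π/∂p_{MedCo} = 76 − 4p_{MedCo} + p_{RxPlus} = 0 ⇒ p_{MedCo} = 19 + 0.25p_{RxPlus}.
The reaction-function slope is 0.25, so a 20-unit rise in p_{RxPlus} moves p_{MedCo} by 0.25 × 20 = 5. MedCo's best response rises — the actions are strategic complements.

5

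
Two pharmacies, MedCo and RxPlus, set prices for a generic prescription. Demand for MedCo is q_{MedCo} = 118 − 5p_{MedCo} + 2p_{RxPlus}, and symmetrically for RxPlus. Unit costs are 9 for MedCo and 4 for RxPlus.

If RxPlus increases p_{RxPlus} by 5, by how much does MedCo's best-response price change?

MedCo's profit: π = (p_{MedCo} − 9)(118 − 5p_{MedCo} + 2p_{RxPlus}).
∂π/∂p_{MedCo} = 163 − 10p_{MedCo} + 2p_{RxPlus} = 0 ⇒ p_{MedCo} = 16.3 + 0.2p_{RxPlus}.
The reaction-function slope is 0.2, so a 5-unit rise in p_{RxPlus} moves p_{MedCo} by 0.2 × 5 = 1. MedCo's best response rises — the actions are strategic complements.

1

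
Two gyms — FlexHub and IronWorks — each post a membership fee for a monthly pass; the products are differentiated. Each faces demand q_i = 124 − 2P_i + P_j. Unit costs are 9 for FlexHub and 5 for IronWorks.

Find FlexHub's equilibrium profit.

FlexHub's profit: π = (P_{FlexHub} − 9)(124 − 2P_{FlexHub} + P_{IronWorks}).
∂π/∂P_{FlexHub} = 142 − 4P_{FlexHub} + P_{IronWorks} = 0 ⇒ P_{FlexHub} = 35.5 + 0.25P_{IronWorks}.
Similarly P_{IronWorks} = 33.5 + 0.25P_{FlexHub}.
Substituting the second reaction function into the first: P_{FlexHub} = 35.5 + 0.25(33.5 + 0.25P_{FlexHub}), which gives 0.9375P_{FlexHub} = 43.875 ⇒ P_{FlexHub} = 46.8.
Then P_{IronWorks} = 33.5 + 0.25·46.8 = 45.2.
q_{FlexHub} = 124 − 2·46.8 + 45.2 = 75.6.
Profit = (46.8 − 9)·75.6 = 2857.68.

2857.68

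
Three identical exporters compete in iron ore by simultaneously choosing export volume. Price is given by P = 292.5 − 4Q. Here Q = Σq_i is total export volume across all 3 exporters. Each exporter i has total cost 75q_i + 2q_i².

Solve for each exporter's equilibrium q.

A representative exporter's profit is π_i = q_i(292.5 − 4Q) − 75q_i − 2q_i², with Q = q_i + Σ_{j≠i} q_j.
First-order condition: 217.5 − 12q_i − 4Σ_{j≠i} q_j = 0.
With identical exporters, set every q_j = q: then 217.5 − 12q − 8q = 0, i.e. q = 217.5/20 = 10.875.

10.875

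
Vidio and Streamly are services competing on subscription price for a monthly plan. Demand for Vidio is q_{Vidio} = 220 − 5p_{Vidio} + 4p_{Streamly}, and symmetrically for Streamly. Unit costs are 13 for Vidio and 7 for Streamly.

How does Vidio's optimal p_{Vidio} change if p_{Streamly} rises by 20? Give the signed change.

8

Vidio's profit: π = (p_{Vidio} − 13)(220 − 5p_{Vidio} + 4p_{Streamly}).
∂π/∂p_{Vidio} = 285 − 10p_{Vidio} + 4p_{Streamly} = 0 ⇒ p_{Vidio} = 28.5 + 0.4p_{Streamly}.
The reaction-function slope is 0.4, so a 20-unit rise in p_{Streamly} moves p_{Vidio} by 0.4 × 20 = 8. Vidio's best response rises — the actions are strategic complements.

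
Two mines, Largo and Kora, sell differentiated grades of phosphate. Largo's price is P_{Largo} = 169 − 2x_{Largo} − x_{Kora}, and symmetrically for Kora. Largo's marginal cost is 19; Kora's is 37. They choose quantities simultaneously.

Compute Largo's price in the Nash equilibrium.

Mine Largo's profit: π = x_{Largo}(169 − 2x_{Largo} − x_{Kora}) − 19x_{Largo}.
∂π/∂x_{Largo} = 150 − 4x_{Largo} − x_{Kora} = 0 ⇒ x_{Largo} = 37.5 − 0.25x_{Kora}.
Similarly x_{Kora} = 33 − 0.25x_{Largo}.
Plugging x_{Kora} into Largo's best response: x_{Largo} = 37.5 − 0.25(33 − 0.25x_{Largo}) ⇒ 0.9375x_{Largo} = 29.25, so x_{Largo} = 31.2.
Then x_{Kora} = 33 − 0.25·31.2 = 25.2.
P_{Largo} = 169 − 2·31.2 − 25.2 = 81.4.

81.4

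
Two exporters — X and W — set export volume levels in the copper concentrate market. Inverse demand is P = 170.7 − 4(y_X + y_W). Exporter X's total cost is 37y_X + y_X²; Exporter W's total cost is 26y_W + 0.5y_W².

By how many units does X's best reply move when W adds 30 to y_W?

-12

Exporter X's profit: π = y_X(170.7 − 4(y_X + y_W)) − 37y_X − y_X².
∂π/∂y_X = 133.7 − 10y_X − 4y_W = 0, so y_X = 13.37 − 0.4y_W.
The reaction-function slope is −0.4, so a 30-unit rise in y_W moves y_X by −0.4 × 30 = −12. X's best response falls — the actions are strategic substitutes.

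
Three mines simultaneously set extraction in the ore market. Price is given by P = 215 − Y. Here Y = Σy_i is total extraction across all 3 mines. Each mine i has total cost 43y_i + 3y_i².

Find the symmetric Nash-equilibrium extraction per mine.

A representative mine's profit is π_i = y_i(215 − Y) − 43y_i − 3y_i², with Y = y_i + Σ_{j≠i} y_j.
First-order condition: 172 − 8y_i − Σ_{j≠i} y_j = 0.
With identical mines, set every y_j = y: then 172 − 8y − 2y = 0, i.e. y = 172/10 = 17.2.

17.2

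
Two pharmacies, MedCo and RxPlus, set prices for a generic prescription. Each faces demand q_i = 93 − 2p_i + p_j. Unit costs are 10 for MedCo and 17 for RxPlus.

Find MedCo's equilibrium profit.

1635.92

MedCo's profit: π = (p_{MedCo} − 10)(93 − 2p_{MedCo} + p_{RxPlus}).
∂π/∂p_{MedCo} = 113 − 4p_{MedCo} + p_{RxPlus} = 0 ⇒ p_{MedCo} = 28.25 + 0.25p_{RxPlus}.
Similarly p_{RxPlus} = 31.75 + 0.25p_{MedCo}.
Substituting the second reaction function into the first: p_{MedCo} = 28.25 + 0.25(31.75 + 0.25p_{MedCo}), which gives 0.9375p_{MedCo} = 36.1875 ⇒ p_{MedCo} = 38.6.
Then p_{RxPlus} = 31.75 + 0.25·38.6 = 41.4.
q_{MedCo} = 93 − 2·38.6 + 41.4 = 57.2.
Profit = (38.6 − 10)·57.2 = 1635.92.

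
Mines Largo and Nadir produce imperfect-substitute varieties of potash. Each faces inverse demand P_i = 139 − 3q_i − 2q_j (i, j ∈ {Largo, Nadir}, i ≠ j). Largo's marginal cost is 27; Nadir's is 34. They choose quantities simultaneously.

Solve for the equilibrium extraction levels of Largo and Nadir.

Mine Largo's profit: π = q_{Largo}(139 − 3q_{Largo} − 2q_{Nadir}) − 27q_{Largo}.
∂π/∂q_{Largo} = 112 − 6q_{Largo} − 2q_{Nadir} = 0 ⇒ q_{Largo} = 56/3 − (1/3)q_{Nadir}.
Similarly q_{Nadir} = 17.5 − (1/3)q_{Largo}.
Plugging q_{Nadir} into Largo's best response: q_{Largo} = 56/3 − (1/3)(17.5 − (1/3)q_{Largo}) ⇒ (8/9)q_{Largo} = 77/6, so q_{Largo} = 14.4375.
Then q_{Nadir} = 17.5 − (1/3)·14.4375 = 12.6875.

14.4375, 12.6875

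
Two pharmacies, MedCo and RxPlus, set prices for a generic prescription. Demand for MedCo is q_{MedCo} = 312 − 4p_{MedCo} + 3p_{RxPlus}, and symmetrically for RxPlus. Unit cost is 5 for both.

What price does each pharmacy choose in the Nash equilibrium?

66.4

MedCo's profit: π = (p_{MedCo} − 5)(312 − 4p_{MedCo} + 3p_{RxPlus}).
∂π/∂p_{MedCo} = 332 − 8p_{MedCo} + 3p_{RxPlus} = 0 ⇒ p_{MedCo} = 41.5 + 0.375p_{RxPlus}.
The game is symmetric, so in equilibrium p_{RxPlus} = p_{MedCo}: the reaction function gives 0.625p_{MedCo} = 41.5, hence p_{MedCo} = 66.4.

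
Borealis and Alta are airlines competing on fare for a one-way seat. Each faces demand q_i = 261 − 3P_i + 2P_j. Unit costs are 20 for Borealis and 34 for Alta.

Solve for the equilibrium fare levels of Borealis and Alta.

Borealis's profit: π = (P_{Borealis} − 20)(261 − 3P_{Borealis} + 2P_{Alta}).
∂π/∂P_{Borealis} = 321 − 6P_{Borealis} + 2P_{Alta} = 0 ⇒ P_{Borealis} = 53.5 + (1/3)P_{Alta}.
Similarly P_{Alta} = 60.5 + (1/3)P_{Borealis}.
Plugging P_{Alta} into Borealis's best response: P_{Borealis} = 53.5 + (1/3)(60.5 + (1/3)P_{Borealis}) ⇒ (8/9)P_{Borealis} = 221/3, so P_{Borealis} = 82.875.
Then P_{Alta} = 60.5 + (1/3)·82.875 = 88.125.

82.875, 88.125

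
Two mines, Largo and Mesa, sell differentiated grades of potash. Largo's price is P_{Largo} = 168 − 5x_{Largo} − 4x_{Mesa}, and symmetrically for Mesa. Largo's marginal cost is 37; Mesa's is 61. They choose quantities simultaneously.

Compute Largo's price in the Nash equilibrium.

89.5

Mine Largo's profit: π = x_{Largo}(168 − 5x_{Largo} − 4x_{Mesa}) − 37x_{Largo}.
∂π/∂x_{Largo} = 131 − 10x_{Largo} − 4x_{Mesa} = 0 ⇒ x_{Largo} = 13.1 − 0.4x_{Mesa}.
Similarly x_{Mesa} = 10.7 − 0.4x_{Largo}.
Substituting the second reaction function into the first: x_{Largo} = 13.1 − 0.4(10.7 − 0.4x_{Largo}), which gives 0.84x_{Largo} = 8.82 ⇒ x_{Largo} = 10.5.
Then x_{Mesa} = 10.7 − 0.4·10.5 = 6.5.
P_{Largo} = 168 − 5·10.5 − 4·6.5 = 89.5.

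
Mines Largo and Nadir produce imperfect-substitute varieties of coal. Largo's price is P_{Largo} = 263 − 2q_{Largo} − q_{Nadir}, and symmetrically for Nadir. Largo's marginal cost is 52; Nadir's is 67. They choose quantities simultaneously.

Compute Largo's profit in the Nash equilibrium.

Mine Largo's profit: π = q_{Largo}(263 − 2q_{Largo} − q_{Nadir}) − 52q_{Largo}.
∂π/∂q_{Largo} = 211 − 4q_{Largo} − q_{Nadir} = 0 ⇒ q_{Largo} = 52.75 − 0.25q_{Nadir}.
Similarly q_{Nadir} = 49 − 0.25q_{Largo}.
Substituting the second reaction function into the first: q_{Largo} = 52.75 − 0.25(49 − 0.25q_{Largo}), which gives 0.9375q_{Largo} = 40.5 ⇒ q_{Largo} = 43.2.
Then q_{Nadir} = 49 − 0.25·43.2 = 38.2.
P_{Largo} = 263 − 2·43.2 − 38.2 = 138.4.
Profit = (138.4 − 52)·43.2 = 3732.48.

3732.48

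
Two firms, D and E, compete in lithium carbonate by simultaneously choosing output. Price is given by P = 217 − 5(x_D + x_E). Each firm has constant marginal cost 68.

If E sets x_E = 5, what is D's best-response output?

Firm D's profit: π = x_D(217 − 5(x_D + x_E)) − 68x_D.
∂π/∂x_D = 149 − 10x_D − 5x_E = 0, so x_D = 14.9 − 0.5x_E.
At x_E = 5: x_D = 14.9 − 0.5·5 = 12.4.

12.4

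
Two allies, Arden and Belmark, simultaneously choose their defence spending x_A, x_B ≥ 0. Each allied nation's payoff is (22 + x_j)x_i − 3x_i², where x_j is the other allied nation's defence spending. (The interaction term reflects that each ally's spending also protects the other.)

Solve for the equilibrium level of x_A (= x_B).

4.4

Arden's payoff is (22 + x_B)x_A − 3x_A².
∂π/∂x_A = 22 + x_B − 6x_A = 0, so x_A = 11/3 + (1/6)x_B.
By symmetry x_B = x_A; substituting into the reaction function, (5/6)x_A = 11/3 and x_A = 4.4.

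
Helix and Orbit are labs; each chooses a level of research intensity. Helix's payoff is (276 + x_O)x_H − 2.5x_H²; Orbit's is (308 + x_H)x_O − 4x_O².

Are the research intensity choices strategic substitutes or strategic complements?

Expanding Helix's payoff: 276x_H + x_Ox_H − 2.5x_H².
∂π/∂x_H = 276 + x_O − 5x_H = 0, so x_H = 55.2 + 0.2x_O.
The best-response slope dx_H/dx_O = 0.2 > 0: the reaction function is upward-sloping, so the choices are strategic complements.

strategic complements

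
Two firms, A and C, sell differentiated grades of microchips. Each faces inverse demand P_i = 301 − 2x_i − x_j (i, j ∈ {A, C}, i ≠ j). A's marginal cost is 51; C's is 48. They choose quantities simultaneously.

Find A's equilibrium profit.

4960.08

Firm A's profit: π = x_A(301 − 2x_A − x_C) − 51x_A.
∂π/∂x_A = 250 − 4x_A − x_C = 0 ⇒ x_A = 62.5 − 0.25x_C.
Similarly x_C = 63.25 − 0.25x_A.
Plugging x_C into A's best response: x_A = 62.5 − 0.25(63.25 − 0.25x_A) ⇒ 0.9375x_A = 46.6875, so x_A = 49.8.
Then x_C = 63.25 − 0.25·49.8 = 50.8.
P_A = 301 − 2·49.8 − 50.8 = 150.6.
Profit = (150.6 − 51)·49.8 = 4960.08.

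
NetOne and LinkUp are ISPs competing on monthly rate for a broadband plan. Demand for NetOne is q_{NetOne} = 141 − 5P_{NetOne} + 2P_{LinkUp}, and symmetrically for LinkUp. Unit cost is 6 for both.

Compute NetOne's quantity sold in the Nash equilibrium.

NetOne's profit: π = (P_{NetOne} − 6)(141 − 5P_{NetOne} + 2P_{LinkUp}).
∂π/∂P_{NetOne} = 171 − 10P_{NetOne} + 2P_{LinkUp} = 0 ⇒ P_{NetOne} = 17.1 + 0.2P_{LinkUp}.
Setting P_{NetOne} = P_{LinkUp} in the reaction function: P_{NetOne} = 17.1 + 0.2P_{NetOne}, so P_{NetOne} = 17.1 / 0.8 = 21.375.
q_{NetOne} = 141 − 5·21.375 + 2·21.375 = 76.875.

76.875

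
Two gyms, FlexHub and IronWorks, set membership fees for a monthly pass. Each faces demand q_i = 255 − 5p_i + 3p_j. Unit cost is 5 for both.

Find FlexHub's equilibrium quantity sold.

175

FlexHub's profit: π = (p_{FlexHub} − 5)(255 − 5p_{FlexHub} + 3p_{IronWorks}).
∂π/∂p_{FlexHub} = 280 − 10p_{FlexHub} + 3p_{IronWorks} = 0 ⇒ p_{FlexHub} = 28 + 0.3p_{IronWorks}.
Setting p_{FlexHub} = p_{IronWorks} in the reaction function: p_{FlexHub} = 28 + 0.3p_{FlexHub}, so p_{FlexHub} = 28 / 0.7 = 40.
q_{FlexHub} = 255 − 5·40 + 3·40 = 175.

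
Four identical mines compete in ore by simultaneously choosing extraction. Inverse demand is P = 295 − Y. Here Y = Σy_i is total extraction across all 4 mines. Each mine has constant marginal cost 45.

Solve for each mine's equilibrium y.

50

A representative mine's profit is π_i = y_i(295 − Y) − 45y_i, with Y = y_i + Σ_{j≠i} y_j.
First-order condition: 250 − 2y_i − Σ_{j≠i} y_j = 0.
Imposing symmetry (y_j = y for all j) turns Σ_{j≠i} y_j into 3y, so 250 = 5y and y = 50.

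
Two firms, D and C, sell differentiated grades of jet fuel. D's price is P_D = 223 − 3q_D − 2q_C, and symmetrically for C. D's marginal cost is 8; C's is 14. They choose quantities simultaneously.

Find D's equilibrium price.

Firm D's profit: π = q_D(223 − 3q_D − 2q_C) − 8q_D.
∂π/∂q_D = 215 − 6q_D − 2q_C = 0 ⇒ q_D = 215/6 − (1/3)q_C.
Similarly q_C = 209/6 − (1/3)q_D.
Substituting the second reaction function into the first: q_D = 215/6 − (1/3)(209/6 − (1/3)q_D), which gives (8/9)q_D = 218/9 ⇒ q_D = 27.25.
Then q_C = 209/6 − (1/3)·27.25 = 25.75.
P_D = 223 − 3·27.25 − 2·25.75 = 89.75.

89.75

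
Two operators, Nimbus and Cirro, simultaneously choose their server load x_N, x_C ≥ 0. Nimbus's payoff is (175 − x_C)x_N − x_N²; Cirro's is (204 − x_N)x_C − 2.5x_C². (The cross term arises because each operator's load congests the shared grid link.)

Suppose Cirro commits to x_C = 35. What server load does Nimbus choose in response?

70

Expanding Nimbus's payoff: 175x_N − x_Cx_N − x_N².
∂π/∂x_N = 175 − x_C − 2x_N = 0, so x_N = 87.5 − 0.5x_C.
At x_C = 35: x_N = 87.5 − 0.5·35 = 70.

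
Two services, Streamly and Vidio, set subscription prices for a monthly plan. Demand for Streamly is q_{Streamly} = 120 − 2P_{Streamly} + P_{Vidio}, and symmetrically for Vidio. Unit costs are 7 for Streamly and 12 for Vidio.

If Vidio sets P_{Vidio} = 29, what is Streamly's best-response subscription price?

40.75

Streamly's profit: π = (P_{Streamly} − 7)(120 − 2P_{Streamly} + P_{Vidio}).
∂π/∂P_{Streamly} = 134 − 4P_{Streamly} + P_{Vidio} = 0 ⇒ P_{Streamly} = 33.5 + 0.25P_{Vidio}.
At P_{Vidio} = 29: P_{Streamly} = 33.5 + 0.25·29 = 40.75.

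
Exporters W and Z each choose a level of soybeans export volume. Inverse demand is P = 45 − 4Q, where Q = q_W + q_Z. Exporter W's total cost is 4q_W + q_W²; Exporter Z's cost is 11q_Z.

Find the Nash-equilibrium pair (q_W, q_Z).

3, 2.75

Exporter W's profit: π = q_W(45 − 4(q_W + q_Z)) − 4q_W − q_W².
∂π/∂q_W = 41 − 10q_W − 4q_Z = 0, so q_W = 4.1 − 0.4q_Z.
For Z: ∂π/∂q_Z = 34 − 8q_Z − 4q_W = 0 ⇒ q_Z = 4.25 − 0.5q_W.
Solving the two reaction functions simultaneously: (1 − (−0.4)(−0.5))q_W = 4.1 − 0.4·4.25, so 0.8q_W = 2.4 and q_W = 3.
Then q_Z = 4.25 − 0.5·3 = 2.75.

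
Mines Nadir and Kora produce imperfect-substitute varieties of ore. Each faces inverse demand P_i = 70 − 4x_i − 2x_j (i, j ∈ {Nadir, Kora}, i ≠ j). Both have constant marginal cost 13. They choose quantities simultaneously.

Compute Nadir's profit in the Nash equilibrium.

129.96

Mine Nadir's profit: π = x_{Nadir}(70 − 4x_{Nadir} − 2x_{Kora}) − 13x_{Nadir}.
∂π/∂x_{Nadir} = 57 − 8x_{Nadir} − 2x_{Kora} = 0 ⇒ x_{Nadir} = 7.125 − 0.25x_{Kora}.
Setting x_{Nadir} = x_{Kora} in the reaction function: x_{Nadir} = 7.125 − 0.25x_{Nadir}, so x_{Nadir} = 7.125 / 1.25 = 5.7.
P_{Nadir} = 70 − 4·5.7 − 2·5.7 = 35.8.
Profit = (35.8 − 13)·5.7 = 129.96.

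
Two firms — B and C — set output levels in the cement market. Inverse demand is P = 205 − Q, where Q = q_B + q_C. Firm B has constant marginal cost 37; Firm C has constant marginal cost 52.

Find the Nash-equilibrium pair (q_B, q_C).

Firm B's profit: π = q_B(205 − (q_B + q_C)) − 37q_B.
∂π/∂q_B = 168 − 2q_B − q_C = 0, so q_B = 84 − 0.5q_C.
By the same steps for C: q_C = 76.5 − 0.5q_B.
Plugging q_C into B's best response: q_B = 84 − 0.5(76.5 − 0.5q_B) ⇒ 0.75q_B = 45.75, so q_B = 61.
Then q_C = 76.5 − 0.5·61 = 46.

61, 46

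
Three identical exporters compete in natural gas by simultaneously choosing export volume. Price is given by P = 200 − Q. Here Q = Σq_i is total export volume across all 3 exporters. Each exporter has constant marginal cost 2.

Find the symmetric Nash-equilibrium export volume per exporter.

49.5

A representative exporter's profit is π_i = q_i(200 − Q) − 2q_i, with Q = q_i + Σ_{j≠i} q_j.
First-order condition: 198 − 2q_i − Σ_{j≠i} q_j = 0.
With identical exporters, set every q_j = q: then 198 − 2q − 2q = 0, i.e. q = 198/4 = 49.5.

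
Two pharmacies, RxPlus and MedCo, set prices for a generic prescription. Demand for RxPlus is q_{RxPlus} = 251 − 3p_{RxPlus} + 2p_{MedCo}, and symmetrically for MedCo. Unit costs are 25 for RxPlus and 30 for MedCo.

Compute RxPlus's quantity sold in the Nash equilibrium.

RxPlus's profit: π = (p_{RxPlus} − 25)(251 − 3p_{RxPlus} + 2p_{MedCo}).
∂π/∂p_{RxPlus} = 326 − 6p_{RxPlus} + 2p_{MedCo} = 0 ⇒ p_{RxPlus} = 163/3 + (1/3)p_{MedCo}.
Similarly p_{MedCo} = 341/6 + (1/3)p_{RxPlus}.
Solving the two reaction functions simultaneously: (1 − (1/3)(1/3))p_{RxPlus} = 163/3 + (1/3)·(341/6), so (8/9)p_{RxPlus} = 1319/18 and p_{RxPlus} = 82.4375.
Then p_{MedCo} = 341/6 + (1/3)·82.4375 = 84.3125.
q_{RxPlus} = 251 − 3·82.4375 + 2·84.3125 = 172.3125.

172.3125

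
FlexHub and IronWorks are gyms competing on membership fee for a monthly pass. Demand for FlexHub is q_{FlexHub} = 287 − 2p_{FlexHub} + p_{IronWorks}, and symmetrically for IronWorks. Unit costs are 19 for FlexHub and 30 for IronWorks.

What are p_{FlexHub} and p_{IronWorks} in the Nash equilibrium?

FlexHub's profit: π = (p_{FlexHub} − 19)(287 − 2p_{FlexHub} + p_{IronWorks}).
∂π/∂p_{FlexHub} = 325 − 4p_{FlexHub} + p_{IronWorks} = 0 ⇒ p_{FlexHub} = 81.25 + 0.25p_{IronWorks}.
Similarly p_{IronWorks} = 86.75 + 0.25p_{FlexHub}.
Plugging p_{IronWorks} into FlexHub's best response: p_{FlexHub} = 81.25 + 0.25(86.75 + 0.25p_{FlexHub}) ⇒ 0.9375p_{FlexHub} = 102.9375, so p_{FlexHub} = 109.8.
Then p_{IronWorks} = 86.75 + 0.25·109.8 = 114.2.

109.8, 114.2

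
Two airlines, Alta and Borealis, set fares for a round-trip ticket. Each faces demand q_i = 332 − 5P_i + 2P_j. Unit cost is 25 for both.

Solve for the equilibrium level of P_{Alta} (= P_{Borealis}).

57.125

Alta's profit: π = (P_{Alta} − 25)(332 − 5P_{Alta} + 2P_{Borealis}).
∂π/∂P_{Alta} = 457 − 10P_{Alta} + 2P_{Borealis} = 0 ⇒ P_{Alta} = 45.7 + 0.2P_{Borealis}.
Setting P_{Alta} = P_{Borealis} in the reaction function: P_{Alta} = 45.7 + 0.2P_{Alta}, so P_{Alta} = 45.7 / 0.8 = 57.125.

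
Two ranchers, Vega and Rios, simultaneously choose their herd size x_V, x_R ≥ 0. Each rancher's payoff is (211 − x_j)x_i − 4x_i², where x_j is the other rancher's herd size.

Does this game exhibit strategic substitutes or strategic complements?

Vega's payoff is (211 − x_R)x_V − 4x_V².
∂π/∂x_V = 211 − x_R − 8x_V = 0, so x_V = 26.375 − 0.125x_R.
The best-response slope dx_V/dx_R = −0.125 < 0: the reaction function is downward-sloping, so the choices are strategic substitutes.

strategic substitutes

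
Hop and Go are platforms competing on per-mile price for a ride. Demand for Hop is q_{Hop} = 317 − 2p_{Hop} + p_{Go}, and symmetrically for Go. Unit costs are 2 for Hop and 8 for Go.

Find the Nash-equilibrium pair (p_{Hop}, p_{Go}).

107.8, 110.2

Hop's profit: π = (p_{Hop} − 2)(317 − 2p_{Hop} + p_{Go}).
∂π/∂p_{Hop} = 321 − 4p_{Hop} + p_{Go} = 0 ⇒ p_{Hop} = 80.25 + 0.25p_{Go}.
Similarly p_{Go} = 83.25 + 0.25p_{Hop}.
Substituting the second reaction function into the first: p_{Hop} = 80.25 + 0.25(83.25 + 0.25p_{Hop}), which gives 0.9375p_{Hop} = 101.0625 ⇒ p_{Hop} = 107.8.
Then p_{Go} = 83.25 + 0.25·107.8 = 110.2.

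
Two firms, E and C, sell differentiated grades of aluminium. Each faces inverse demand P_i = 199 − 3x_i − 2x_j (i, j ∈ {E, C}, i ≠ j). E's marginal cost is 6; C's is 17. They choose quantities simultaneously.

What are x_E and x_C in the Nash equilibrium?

24.8125, 22.0625

Firm E's profit: π = x_E(199 − 3x_E − 2x_C) − 6x_E.
∂π/∂x_E = 193 − 6x_E − 2x_C = 0 ⇒ x_E = 193/6 − (1/3)x_C.
Similarly x_C = 91/3 − (1/3)x_E.
Solving the two reaction functions simultaneously: (1 − (−1/3)(−1/3))x_E = 193/6 − (1/3)·(91/3), so (8/9)x_E = 397/18 and x_E = 24.8125.
Then x_C = 91/3 − (1/3)·24.8125 = 22.0625.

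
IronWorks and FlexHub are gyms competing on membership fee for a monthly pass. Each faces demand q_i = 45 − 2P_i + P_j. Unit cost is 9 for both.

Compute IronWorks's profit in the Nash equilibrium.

288

IronWorks's profit: π = (P_{IronWorks} − 9)(45 − 2P_{IronWorks} + P_{FlexHub}).
∂π/∂P_{IronWorks} = 63 − 4P_{IronWorks} + P_{FlexHub} = 0 ⇒ P_{IronWorks} = 15.75 + 0.25P_{FlexHub}.
Setting P_{IronWorks} = P_{FlexHub} in the reaction function: P_{IronWorks} = 15.75 + 0.25P_{IronWorks}, so P_{IronWorks} = 15.75 / 0.75 = 21.
q_{IronWorks} = 45 − 2·21 + 21 = 24.
Profit = (21 − 9)·24 = 288.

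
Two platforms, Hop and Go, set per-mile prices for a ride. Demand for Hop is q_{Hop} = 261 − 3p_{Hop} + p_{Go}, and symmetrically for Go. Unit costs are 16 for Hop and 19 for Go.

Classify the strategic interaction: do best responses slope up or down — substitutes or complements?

strategic complements

Hop's profit: π = (p_{Hop} − 16)(261 − 3p_{Hop} + p_{Go}).
∂π/∂p_{Hop} = 309 − 6p_{Hop} + p_{Go} = 0 ⇒ p_{Hop} = 51.5 + (1/6)p_{Go}.
The best-response slope dp_{Hop}/dp_{Go} = 1/6 > 0: the reaction function is upward-sloping, so the choices are strategic complements.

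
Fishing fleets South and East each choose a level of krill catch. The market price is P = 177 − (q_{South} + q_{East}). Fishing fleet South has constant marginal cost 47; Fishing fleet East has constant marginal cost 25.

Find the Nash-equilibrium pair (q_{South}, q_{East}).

Fishing fleet South's profit: π = q_{South}(177 − (q_{South} + q_{East})) − 47q_{South}.
∂π/∂q_{South} = 130 − 2q_{South} − q_{East} = 0, so q_{South} = 65 − 0.5q_{East}.
By the same steps for East: q_{East} = 76 − 0.5q_{South}.
Plugging q_{East} into South's best response: q_{South} = 65 − 0.5(76 − 0.5q_{South}) ⇒ 0.75q_{South} = 27, so q_{South} = 36.
Then q_{East} = 76 − 0.5·36 = 58.

36, 58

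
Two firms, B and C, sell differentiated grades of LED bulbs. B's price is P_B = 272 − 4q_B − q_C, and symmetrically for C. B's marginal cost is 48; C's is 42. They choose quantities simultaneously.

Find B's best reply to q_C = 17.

25.875

Firm B's profit: π = q_B(272 − 4q_B − q_C) − 48q_B.
∂π/∂q_B = 224 − 8q_B − q_C = 0 ⇒ q_B = 28 − 0.125q_C.
At q_C = 17: q_B = 28 − 0.125·17 = 25.875.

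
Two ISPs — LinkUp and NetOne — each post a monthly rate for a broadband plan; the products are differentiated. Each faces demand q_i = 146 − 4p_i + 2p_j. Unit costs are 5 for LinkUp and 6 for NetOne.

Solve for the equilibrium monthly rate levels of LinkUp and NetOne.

27.8, 28.2

LinkUp's profit: π = (p_{LinkUp} − 5)(146 − 4p_{LinkUp} + 2p_{NetOne}).
∂π/∂p_{LinkUp} = 166 − 8p_{LinkUp} + 2p_{NetOne} = 0 ⇒ p_{LinkUp} = 20.75 + 0.25p_{NetOne}.
Similarly p_{NetOne} = 21.25 + 0.25p_{LinkUp}.
Plugging p_{NetOne} into LinkUp's best response: p_{LinkUp} = 20.75 + 0.25(21.25 + 0.25p_{LinkUp}) ⇒ 0.9375p_{LinkUp} = 26.0625, so p_{LinkUp} = 27.8.
Then p_{NetOne} = 21.25 + 0.25·27.8 = 28.2.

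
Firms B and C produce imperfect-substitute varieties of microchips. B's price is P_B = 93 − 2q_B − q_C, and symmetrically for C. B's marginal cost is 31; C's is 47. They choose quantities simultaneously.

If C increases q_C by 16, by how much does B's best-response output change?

Firm B's profit: π = q_B(93 − 2q_B − q_C) − 31q_B.
∂π/∂q_B = 62 − 4q_B − q_C = 0 ⇒ q_B = 15.5 − 0.25q_C.
The reaction-function slope is −0.25, so a 16-unit rise in q_C moves q_B by −0.25 × 16 = −4. B's best response falls — the actions are strategic substitutes.

-4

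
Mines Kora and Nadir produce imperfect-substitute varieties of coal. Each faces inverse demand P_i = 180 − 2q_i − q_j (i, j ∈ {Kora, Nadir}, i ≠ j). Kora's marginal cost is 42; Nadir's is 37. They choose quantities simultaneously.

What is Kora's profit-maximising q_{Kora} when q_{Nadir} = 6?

Mine Kora's profit: π = q_{Kora}(180 − 2q_{Kora} − q_{Nadir}) − 42q_{Kora}.
∂π/∂q_{Kora} = 138 − 4q_{Kora} − q_{Nadir} = 0 ⇒ q_{Kora} = 34.5 − 0.25q_{Nadir}.
At q_{Nadir} = 6: q_{Kora} = 34.5 − 0.25·6 = 33.

33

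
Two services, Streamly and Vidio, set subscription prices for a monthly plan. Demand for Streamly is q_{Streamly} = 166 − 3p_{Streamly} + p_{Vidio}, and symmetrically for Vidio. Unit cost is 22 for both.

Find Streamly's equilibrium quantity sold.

73.2

Streamly's profit: π = (p_{Streamly} − 22)(166 − 3p_{Streamly} + p_{Vidio}).
∂π/∂p_{Streamly} = 232 − 6p_{Streamly} + p_{Vidio} = 0 ⇒ p_{Streamly} = 116/3 + (1/6)p_{Vidio}.
By symmetry p_{Vidio} = p_{Streamly}; substituting into the reaction function, (5/6)p_{Streamly} = 116/3 and p_{Streamly} = 46.4.
q_{Streamly} = 166 − 3·46.4 + 46.4 = 73.2.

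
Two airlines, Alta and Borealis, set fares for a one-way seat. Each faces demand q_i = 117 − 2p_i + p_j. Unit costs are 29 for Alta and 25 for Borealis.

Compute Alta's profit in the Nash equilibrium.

1658.88

Alta's profit: π = (p_{Alta} − 29)(117 − 2p_{Alta} + p_{Borealis}).
∂π/∂p_{Alta} = 175 − 4p_{Alta} + p_{Borealis} = 0 ⇒ p_{Alta} = 43.75 + 0.25p_{Borealis}.
Similarly p_{Borealis} = 41.75 + 0.25p_{Alta}.
Substituting the second reaction function into the first: p_{Alta} = 43.75 + 0.25(41.75 + 0.25p_{Alta}), which gives 0.9375p_{Alta} = 54.1875 ⇒ p_{Alta} = 57.8.
Then p_{Borealis} = 41.75 + 0.25·57.8 = 56.2.
q_{Alta} = 117 − 2·57.8 + 56.2 = 57.6.
Profit = (57.8 − 29)·57.6 = 1658.88.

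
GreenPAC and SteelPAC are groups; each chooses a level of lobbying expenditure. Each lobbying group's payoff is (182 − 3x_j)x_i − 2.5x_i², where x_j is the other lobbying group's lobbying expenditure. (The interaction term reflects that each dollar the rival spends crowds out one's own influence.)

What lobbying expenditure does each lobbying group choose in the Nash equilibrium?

22.75

GreenPAC's payoff is (182 − 3x_S)x_G − 2.5x_G².
∂π/∂x_G = 182 − 3x_S − 5x_G = 0, so x_G = 36.4 − 0.6x_S.
The game is symmetric, so in equilibrium x_S = x_G: the reaction function gives 1.6x_G = 36.4, hence x_G = 22.75.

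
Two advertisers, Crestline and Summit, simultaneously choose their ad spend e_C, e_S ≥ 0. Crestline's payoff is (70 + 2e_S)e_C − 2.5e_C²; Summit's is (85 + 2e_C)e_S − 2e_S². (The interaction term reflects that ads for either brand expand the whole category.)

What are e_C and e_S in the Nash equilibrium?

Expanding Crestline's payoff: 70e_C + 2e_Se_C − 2.5e_C².
∂π/∂e_C = 70 + 2e_S − 5e_C = 0, so e_C = 14 + 0.4e_S.
Likewise for Summit: e_S = 21.25 + 0.5e_C.
Substituting the second reaction function into the first: e_C = 14 + 0.4(21.25 + 0.5e_C), which gives 0.8e_C = 22.5 ⇒ e_C = 28.125.
Then e_S = 21.25 + 0.5·28.125 = 35.3125.

28.125, 35.3125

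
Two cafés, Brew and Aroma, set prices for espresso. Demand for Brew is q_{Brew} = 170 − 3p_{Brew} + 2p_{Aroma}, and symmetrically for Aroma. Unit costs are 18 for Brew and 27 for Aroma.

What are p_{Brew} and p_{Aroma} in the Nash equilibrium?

57.6875, 61.0625

Brew's profit: π = (p_{Brew} − 18)(170 − 3p_{Brew} + 2p_{Aroma}).
∂π/∂p_{Brew} = 224 − 6p_{Brew} + 2p_{Aroma} = 0 ⇒ p_{Brew} = 112/3 + (1/3)p_{Aroma}.
Similarly p_{Aroma} = 251/6 + (1/3)p_{Brew}.
Substituting the second reaction function into the first: p_{Brew} = 112/3 + (1/3)(251/6 + (1/3)p_{Brew}), which gives (8/9)p_{Brew} = 923/18 ⇒ p_{Brew} = 57.6875.
Then p_{Aroma} = 251/6 + (1/3)·57.6875 = 61.0625.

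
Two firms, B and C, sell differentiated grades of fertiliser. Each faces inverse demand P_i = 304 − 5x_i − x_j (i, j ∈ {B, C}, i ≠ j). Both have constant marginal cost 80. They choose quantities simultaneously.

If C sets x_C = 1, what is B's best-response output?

22.3

Firm B's profit: π = x_B(304 − 5x_B − x_C) − 80x_B.
∂π/∂x_B = 224 − 10x_B − x_C = 0 ⇒ x_B = 22.4 − 0.1x_C.
At x_C = 1: x_B = 22.4 − 0.1·1 = 22.3.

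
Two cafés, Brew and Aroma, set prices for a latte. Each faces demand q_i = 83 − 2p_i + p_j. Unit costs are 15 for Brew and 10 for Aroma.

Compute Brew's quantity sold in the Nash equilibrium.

44

Brew's profit: π = (p_{Brew} − 15)(83 − 2p_{Brew} + p_{Aroma}).
∂π/∂p_{Brew} = 113 − 4p_{Brew} + p_{Aroma} = 0 ⇒ p_{Brew} = 28.25 + 0.25p_{Aroma}.
Similarly p_{Aroma} = 25.75 + 0.25p_{Brew}.
Substituting the second reaction function into the first: p_{Brew} = 28.25 + 0.25(25.75 + 0.25p_{Brew}), which gives 0.9375p_{Brew} = 34.6875 ⇒ p_{Brew} = 37.
Then p_{Aroma} = 25.75 + 0.25·37 = 35.
q_{Brew} = 83 − 2·37 + 35 = 44.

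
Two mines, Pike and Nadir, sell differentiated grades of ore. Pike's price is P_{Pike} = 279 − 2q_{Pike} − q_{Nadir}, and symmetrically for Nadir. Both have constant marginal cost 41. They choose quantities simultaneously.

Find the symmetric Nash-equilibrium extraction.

47.6

Mine Pike's profit: π = q_{Pike}(279 − 2q_{Pike} − q_{Nadir}) − 41q_{Pike}.
∂π/∂q_{Pike} = 238 − 4q_{Pike} − q_{Nadir} = 0 ⇒ q_{Pike} = 59.5 − 0.25q_{Nadir}.
The game is symmetric, so in equilibrium q_{Nadir} = q_{Pike}: the reaction function gives 1.25q_{Pike} = 59.5, hence q_{Pike} = 47.6.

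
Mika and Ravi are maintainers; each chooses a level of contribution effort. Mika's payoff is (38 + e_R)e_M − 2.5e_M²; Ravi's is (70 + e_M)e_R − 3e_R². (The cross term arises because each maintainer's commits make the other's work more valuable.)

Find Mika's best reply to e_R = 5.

8.6

Expanding Mika's payoff: 38e_M + e_Re_M − 2.5e_M².
∂π/∂e_M = 38 + e_R − 5e_M = 0, so e_M = 7.6 + 0.2e_R.
At e_R = 5: e_M = 7.6 + 0.2·5 = 8.6.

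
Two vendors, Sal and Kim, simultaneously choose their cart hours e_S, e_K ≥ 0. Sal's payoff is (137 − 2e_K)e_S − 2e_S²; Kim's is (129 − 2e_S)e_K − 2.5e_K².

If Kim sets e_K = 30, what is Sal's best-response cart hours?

19.25

Expanding Sal's payoff: 137e_S − 2e_Ke_S − 2e_S².
∂π/∂e_S = 137 − 2e_K − 4e_S = 0, so e_S = 34.25 − 0.5e_K.
At e_K = 30: e_S = 34.25 − 0.5·30 = 19.25.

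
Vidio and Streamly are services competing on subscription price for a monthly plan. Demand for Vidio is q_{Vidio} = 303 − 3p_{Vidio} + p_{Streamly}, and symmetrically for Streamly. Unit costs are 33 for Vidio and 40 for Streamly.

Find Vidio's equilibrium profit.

Vidio's profit: π = (p_{Vidio} − 33)(303 − 3p_{Vidio} + p_{Streamly}).
∂π/∂p_{Vidio} = 402 − 6p_{Vidio} + p_{Streamly} = 0 ⇒ p_{Vidio} = 67 + (1/6)p_{Streamly}.
Similarly p_{Streamly} = 70.5 + (1/6)p_{Vidio}.
Plugging p_{Streamly} into Vidio's best response: p_{Vidio} = 67 + (1/6)(70.5 + (1/6)p_{Vidio}) ⇒ (35/36)p_{Vidio} = 78.75, so p_{Vidio} = 81.
Then p_{Streamly} = 70.5 + (1/6)·81 = 84.
q_{Vidio} = 303 − 3·81 + 84 = 144.
Profit = (81 − 33)·144 = 6912.

6912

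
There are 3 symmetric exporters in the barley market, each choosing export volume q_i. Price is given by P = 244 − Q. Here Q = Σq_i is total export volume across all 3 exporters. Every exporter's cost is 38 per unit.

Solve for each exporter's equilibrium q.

51.5

A representative exporter's profit is π_i = q_i(244 − Q) − 38q_i, with Q = q_i + Σ_{j≠i} q_j.
First-order condition: 206 − 2q_i − Σ_{j≠i} q_j = 0.
In a symmetric equilibrium every exporter chooses the same q, so Σ_{j≠i} q_j = 2q. The condition becomes 206 − 4q = 0, giving q = 206/4 = 51.5.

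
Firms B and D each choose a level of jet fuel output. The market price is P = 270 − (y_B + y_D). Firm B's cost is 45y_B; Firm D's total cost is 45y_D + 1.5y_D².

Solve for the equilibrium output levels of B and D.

Firm B's profit: π = y_B(270 − (y_B + y_D)) − 45y_B.
∂π/∂y_B = 225 − 2y_B − y_D = 0, so y_B = 112.5 − 0.5y_D.
For D: ∂π/∂y_D = 225 − 5y_D − y_B = 0 ⇒ y_D = 45 − 0.2y_B.
Substituting the second reaction function into the first: y_B = 112.5 − 0.5(45 − 0.2y_B), which gives 0.9y_B = 90 ⇒ y_B = 100.
Then y_D = 45 − 0.2·100 = 25.

100, 25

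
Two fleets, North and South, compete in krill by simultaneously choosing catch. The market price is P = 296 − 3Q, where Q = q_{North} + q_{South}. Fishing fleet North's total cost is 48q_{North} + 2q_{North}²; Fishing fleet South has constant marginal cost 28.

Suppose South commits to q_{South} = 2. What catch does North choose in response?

24.2

Fishing fleet North's profit: π = q_{North}(296 − 3(q_{North} + q_{South})) − 48q_{North} − 2q_{North}².
∂π/∂q_{North} = 248 − 10q_{North} − 3q_{South} = 0, so q_{North} = 24.8 − 0.3q_{South}.
At q_{South} = 2: q_{North} = 24.8 − 0.3·2 = 24.2.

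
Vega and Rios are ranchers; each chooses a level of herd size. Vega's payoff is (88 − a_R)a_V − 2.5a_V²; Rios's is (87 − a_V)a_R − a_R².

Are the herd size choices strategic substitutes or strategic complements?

strategic substitutes

Expanding Vega's payoff: 88a_V − a_Ra_V − 2.5a_V².
∂π/∂a_V = 88 − a_R − 5a_V = 0, so a_V = 17.6 − 0.2a_R.
The best-response slope da_V/da_R = −0.2 < 0: the reaction function is downward-sloping, so the choices are strategic substitutes.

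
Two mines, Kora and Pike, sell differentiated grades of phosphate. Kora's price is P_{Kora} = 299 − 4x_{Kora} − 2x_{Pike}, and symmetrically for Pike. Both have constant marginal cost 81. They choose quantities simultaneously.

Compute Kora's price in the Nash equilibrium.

168.2

Mine Kora's profit: π = x_{Kora}(299 − 4x_{Kora} − 2x_{Pike}) − 81x_{Kora}.
∂π/∂x_{Kora} = 218 − 8x_{Kora} − 2x_{Pike} = 0 ⇒ x_{Kora} = 27.25 − 0.25x_{Pike}.
By symmetry x_{Pike} = x_{Kora}; substituting into the reaction function, 1.25x_{Kora} = 27.25 and x_{Kora} = 21.8.
P_{Kora} = 299 − 4·21.8 − 2·21.8 = 168.2.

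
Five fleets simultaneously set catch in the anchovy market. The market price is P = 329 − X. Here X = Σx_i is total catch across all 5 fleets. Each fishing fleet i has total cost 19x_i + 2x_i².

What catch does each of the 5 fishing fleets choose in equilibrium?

31

A representative fishing fleet's profit is π_i = x_i(329 − X) − 19x_i − 2x_i², with X = x_i + Σ_{j≠i} x_j.
First-order condition: 310 − 6x_i − Σ_{j≠i} x_j = 0.
Imposing symmetry (x_j = x for all j) turns Σ_{j≠i} x_j into 4x, so 310 = 10x and x = 31.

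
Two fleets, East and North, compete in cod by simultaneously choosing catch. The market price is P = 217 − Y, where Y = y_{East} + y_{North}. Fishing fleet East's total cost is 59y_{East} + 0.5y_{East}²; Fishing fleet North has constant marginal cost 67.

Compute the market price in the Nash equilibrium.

125.4

Fishing fleet East's profit: π = y_{East}(217 − (y_{East} + y_{North})) − 59y_{East} − 0.5y_{East}².
∂π/∂y_{East} = 158 − 3y_{East} − y_{North} = 0, so y_{East} = 158/3 − (1/3)y_{North}.
For North: ∂π/∂y_{North} = 150 − 2y_{North} − y_{East} = 0 ⇒ y_{North} = 75 − 0.5y_{East}.
Plugging y_{North} into East's best response: y_{East} = 158/3 − (1/3)(75 − 0.5y_{East}) ⇒ (5/6)y_{East} = 83/3, so y_{East} = 33.2.
Then y_{North} = 75 − 0.5·33.2 = 58.4.
Equilibrium price: P = 217 − 91.6 = 125.4.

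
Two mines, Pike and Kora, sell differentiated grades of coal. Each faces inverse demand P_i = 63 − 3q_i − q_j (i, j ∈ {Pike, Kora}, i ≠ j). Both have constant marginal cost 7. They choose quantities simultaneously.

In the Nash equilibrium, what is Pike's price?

Mine Pike's profit: π = q_{Pike}(63 − 3q_{Pike} − q_{Kora}) − 7q_{Pike}.
∂π/∂q_{Pike} = 56 − 6q_{Pike} − q_{Kora} = 0 ⇒ q_{Pike} = 28/3 − (1/6)q_{Kora}.
Setting q_{Pike} = q_{Kora} in the reaction function: q_{Pike} = 28/3 − (1/6)q_{Pike}, so q_{Pike} = (28/3) / (7/6) = 8.
P_{Pike} = 63 − 3·8 − 8 = 31.

31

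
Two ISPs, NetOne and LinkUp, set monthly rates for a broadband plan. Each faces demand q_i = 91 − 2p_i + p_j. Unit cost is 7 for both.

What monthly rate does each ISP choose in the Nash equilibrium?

NetOne's profit: π = (p_{NetOne} − 7)(91 − 2p_{NetOne} + p_{LinkUp}).
∂π/∂p_{NetOne} = 105 − 4p_{NetOne} + p_{LinkUp} = 0 ⇒ p_{NetOne} = 26.25 + 0.25p_{LinkUp}.
By symmetry p_{LinkUp} = p_{NetOne}; substituting into the reaction function, 0.75p_{NetOne} = 26.25 and p_{NetOne} = 35.

35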